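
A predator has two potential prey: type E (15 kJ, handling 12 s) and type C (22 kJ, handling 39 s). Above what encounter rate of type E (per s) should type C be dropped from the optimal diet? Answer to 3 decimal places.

The zero-one rule: include type C iff E₂/h₂ > λE₁/(1+λh₁). Equality gives the switch point.
λE₁h₂ = E₂ + λE₂h₁ ⇒ λ = E₂/(E₁h₂ − E₂h₁) = 22/(585 − 264) = 0.06854 per s.

0.069 per s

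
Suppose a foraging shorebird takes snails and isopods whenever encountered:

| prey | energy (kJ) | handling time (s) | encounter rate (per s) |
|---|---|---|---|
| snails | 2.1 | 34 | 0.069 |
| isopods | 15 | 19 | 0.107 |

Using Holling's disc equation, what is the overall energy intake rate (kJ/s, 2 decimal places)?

0.33 kJ/s

Energy encountered per unit search time: 0.069×2.1 + 0.107×15 = 1.75 kJ/s.
Handling time per unit search time: 0.069×34 + 0.107×19 = 4.379.
Rate = 1.75/(1 + 4.379) = 0.3253 kJ/s.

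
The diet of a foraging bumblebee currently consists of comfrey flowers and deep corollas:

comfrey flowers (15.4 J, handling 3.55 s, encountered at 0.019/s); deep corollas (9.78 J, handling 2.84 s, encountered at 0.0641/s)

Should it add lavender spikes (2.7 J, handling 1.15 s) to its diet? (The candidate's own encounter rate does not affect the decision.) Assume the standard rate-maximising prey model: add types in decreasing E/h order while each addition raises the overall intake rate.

Yes

Intake rate on the current diet: R = (0.019×15.4 + 0.0641×9.78) / (1 + 0.019×3.55 + 0.0641×2.84) = 0.9195/1.249 = 0.7359 J/s.
Profitability of lavender spikes: 2.7/1.15 = 2.348 J/s.
2.348 > 0.7359, so adding lavender spikes raises the average — include it.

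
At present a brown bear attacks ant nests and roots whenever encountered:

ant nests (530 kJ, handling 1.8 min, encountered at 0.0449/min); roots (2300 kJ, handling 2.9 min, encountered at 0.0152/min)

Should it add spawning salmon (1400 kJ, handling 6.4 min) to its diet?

Yes

Current rate: (0.0449×530 + 0.0152×2300)/(1 + 0.0449×1.8 + 0.0152×2.9) = 52.23 kJ/min.
Profitability of spawning salmon: 1400/6.4 = 218.8 kJ/min.
218.8 > 52.23, so adding spawning salmon raises the average — include it.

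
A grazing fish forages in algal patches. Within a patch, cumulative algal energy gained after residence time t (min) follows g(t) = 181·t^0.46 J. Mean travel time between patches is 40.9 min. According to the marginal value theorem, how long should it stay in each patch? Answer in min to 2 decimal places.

34.84 min

Maximise g(t)/(T+t): set derivative to zero → g'(t)(T+t) = g(t).
g'(t) = 0.46·181·t^-0.54. Setting 0.46·181·t^-0.54 = 181·t^0.46/(40.9+t) gives 0.46(40.9+t) = t, so 0.54·t = 0.46×40.9.
t* = 0.46×40.9/0.54 = 34.84 min.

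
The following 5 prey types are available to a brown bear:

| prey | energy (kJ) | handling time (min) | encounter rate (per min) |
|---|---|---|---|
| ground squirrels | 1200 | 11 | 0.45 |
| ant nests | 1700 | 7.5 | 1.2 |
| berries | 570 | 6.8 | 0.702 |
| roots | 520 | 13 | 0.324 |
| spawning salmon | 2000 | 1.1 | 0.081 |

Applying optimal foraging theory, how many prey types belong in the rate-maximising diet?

2

E/h in descending order: spawning salmon 1.82e+03, ant nests 227, ground squirrels 109, berries 83.8, roots 40 kJ/min. The optimal diet is the largest prefix of this list for which every included type satisfies E_i/h_i > R on the types above it.
Rate on top 1: 148.7. ant nests: 227 > 148.7 → include.
Rate on top 2: 218.3. ground squirrels: 109 < 218.3 → exclude; stop.
Optimal diet: spawning salmon, ant nests — 2 of 5 types.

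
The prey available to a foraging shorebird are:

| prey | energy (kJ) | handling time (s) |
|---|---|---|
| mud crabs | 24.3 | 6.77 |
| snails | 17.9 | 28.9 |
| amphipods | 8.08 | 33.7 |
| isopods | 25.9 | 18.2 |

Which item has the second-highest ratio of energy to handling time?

isopods

In descending order of E/h:
mud crabs: 24.3/6.77 = 3.59 kJ/s
isopods: 25.9/18.2 = 1.42 kJ/s
snails: 17.9/28.9 = 0.619 kJ/s
amphipods: 8.08/33.7 = 0.24 kJ/s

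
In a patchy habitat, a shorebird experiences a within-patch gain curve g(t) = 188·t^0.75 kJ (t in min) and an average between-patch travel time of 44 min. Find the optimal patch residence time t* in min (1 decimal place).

132.0 min

By the marginal value theorem, leave when the instantaneous gain rate g'(t) equals the habitat-wide average g(t)/(T + t).
g'(t) = 0.75·188·t^-0.25. Setting 0.75·188·t^-0.25 = 188·t^0.75/(44+t) gives 0.75(44+t) = t, so 0.25·t = 0.75×44.
t* = 0.75×44/0.25 = 132 min.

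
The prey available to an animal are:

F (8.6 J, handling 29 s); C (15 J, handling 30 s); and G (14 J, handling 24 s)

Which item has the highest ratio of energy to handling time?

G

Profitability E/h (J/s): F = 8.6/29 = 0.297, C = 15/30 = 0.5, G = 14/24 = 0.583.
Ranked: G > C > F.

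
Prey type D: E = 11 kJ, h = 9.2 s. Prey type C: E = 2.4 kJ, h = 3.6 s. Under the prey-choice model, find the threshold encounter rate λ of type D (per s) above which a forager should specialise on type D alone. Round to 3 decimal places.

0.137 per s

Drop type C once their profitability E₂/h₂ falls below the rate achievable on type D alone: E₂/h₂ = λE₁/(1 + λh₁).
Solve for λ: λE₁h₂ = E₂(1 + λh₁) → λ(E₁h₂ − E₂h₁) = E₂ → λ = E₂/(E₁h₂ − E₂h₁).
λ = 2.4/(11×3.6 − 2.4×9.2) = 2.4/17.52 = 0.137 per s.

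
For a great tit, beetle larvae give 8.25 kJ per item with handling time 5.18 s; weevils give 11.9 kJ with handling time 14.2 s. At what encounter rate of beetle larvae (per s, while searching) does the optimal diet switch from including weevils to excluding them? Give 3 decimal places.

0.214 per s

At the threshold, the rate on beetle larvae alone equals the profitability of weevils: λ·8.25/(1 + λ·5.18) = 11.9/14.2 = 0.838.
Rearranging, λ(8.25 − 0.838×5.18) = 0.838, so λ = 0.838/3.909 = 0.2144 per s.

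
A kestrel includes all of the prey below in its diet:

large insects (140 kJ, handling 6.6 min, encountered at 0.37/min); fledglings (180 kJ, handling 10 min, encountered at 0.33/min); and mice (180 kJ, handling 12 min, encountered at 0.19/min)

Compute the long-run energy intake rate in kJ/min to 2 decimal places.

R = Σλ_iE_i / (1 + Σλ_ih_i)
Numerator: 0.37×140 + 0.33×180 + 0.19×180 = 145.4
Denominator: 1 + 0.37×6.6 + 0.33×10 + 0.19×12 = 9.022
R = 145.4/9.022 = 16.12 kJ/min

16.12 kJ/min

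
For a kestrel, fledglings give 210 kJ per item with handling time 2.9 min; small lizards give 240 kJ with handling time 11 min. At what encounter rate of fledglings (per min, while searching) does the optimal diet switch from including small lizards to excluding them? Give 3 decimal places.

0.149 per min

At the threshold, the rate on fledglings alone equals the profitability of small lizards: λ·210/(1 + λ·2.9) = 240/11 = 21.82.
Rearranging, λ(210 − 21.82×2.9) = 21.82, so λ = 21.82/146.7 = 0.1487 per min.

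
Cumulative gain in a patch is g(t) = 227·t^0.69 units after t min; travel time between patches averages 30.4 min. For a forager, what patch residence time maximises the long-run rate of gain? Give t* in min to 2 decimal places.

Optimal t* satisfies g'(t*) = g(t*)/(T + t*).
g'(t) = 0.69·227·t^-0.31. Setting 0.69·227·t^-0.31 = 227·t^0.69/(30.4+t) gives 0.69(30.4+t) = t, so 0.31·t = 0.69×30.4.
t* = 0.69×30.4/0.31 = 67.66 min.

67.66 min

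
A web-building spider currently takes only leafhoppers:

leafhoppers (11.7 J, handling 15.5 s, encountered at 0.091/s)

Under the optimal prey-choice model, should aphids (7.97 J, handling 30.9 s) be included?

On leafhoppers alone, R = ΣλE/(1+Σλh) = 1.065/2.41 = 0.4417 J/s.
Profitability of aphids: 7.97/30.9 = 0.2579 J/s.
0.2579 < 0.4417, so adding aphids would lower the average — exclude it.

No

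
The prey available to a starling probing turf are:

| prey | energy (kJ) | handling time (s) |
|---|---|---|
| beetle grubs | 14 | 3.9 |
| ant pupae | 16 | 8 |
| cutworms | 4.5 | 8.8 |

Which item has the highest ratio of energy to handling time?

Profitability E/h (kJ/s): beetle grubs = 14/3.9 = 3.59, ant pupae = 16/8 = 2, cutworms = 4.5/8.8 = 0.511.
Ranked: beetle grubs > ant pupae > cutworms.

beetle grubs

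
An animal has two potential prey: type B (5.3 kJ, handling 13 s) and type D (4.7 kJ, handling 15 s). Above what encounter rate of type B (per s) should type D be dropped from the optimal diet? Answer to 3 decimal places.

At the threshold, the rate on type B alone equals the profitability of type D: λ·5.3/(1 + λ·13) = 4.7/15 = 0.3133.
Rearranging, λ(5.3 − 0.3133×13) = 0.3133, so λ = 0.3133/1.227 = 0.2554 per s.

0.255 per s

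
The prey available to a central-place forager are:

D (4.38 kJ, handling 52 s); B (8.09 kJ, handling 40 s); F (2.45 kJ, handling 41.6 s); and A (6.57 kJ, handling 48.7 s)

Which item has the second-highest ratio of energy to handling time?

A

In descending order of E/h:
B: 8.09/40 = 0.202 kJ/s
A: 6.57/48.7 = 0.135 kJ/s
D: 4.38/52 = 0.0842 kJ/s
F: 2.45/41.6 = 0.0589 kJ/s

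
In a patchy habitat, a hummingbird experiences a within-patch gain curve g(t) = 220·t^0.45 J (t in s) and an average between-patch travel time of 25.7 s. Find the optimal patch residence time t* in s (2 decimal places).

Optimal t* satisfies g'(t*) = g(t*)/(T + t*).
g'(t) = 0.45·220·t^-0.55. Setting 0.45·220·t^-0.55 = 220·t^0.45/(25.7+t) gives 0.45(25.7+t) = t, so 0.55·t = 0.45×25.7.
t* = 0.45×25.7/0.55 = 21.03 s.

21.03 s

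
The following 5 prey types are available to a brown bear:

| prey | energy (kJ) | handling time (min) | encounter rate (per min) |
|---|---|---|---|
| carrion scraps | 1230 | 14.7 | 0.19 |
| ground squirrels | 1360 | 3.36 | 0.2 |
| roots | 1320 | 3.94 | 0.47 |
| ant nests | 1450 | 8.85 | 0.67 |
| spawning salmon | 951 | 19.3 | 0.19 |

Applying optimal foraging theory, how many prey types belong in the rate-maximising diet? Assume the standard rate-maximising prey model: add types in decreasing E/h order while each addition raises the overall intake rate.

2

E/h in descending order: ground squirrels 405, roots 335, ant nests 164, carrion scraps 83.7, spawning salmon 49.3 kJ/min. The optimal diet is the largest prefix of this list for which every included type satisfies E_i/h_i > R on the types above it.
Rate on top 1: 162.7. roots: 335 > 162.7 → include.
Rate on top 2: 253.2. ant nests: 164 < 253.2 → exclude; stop.
Optimal diet: ground squirrels, roots — 2 of 5 types.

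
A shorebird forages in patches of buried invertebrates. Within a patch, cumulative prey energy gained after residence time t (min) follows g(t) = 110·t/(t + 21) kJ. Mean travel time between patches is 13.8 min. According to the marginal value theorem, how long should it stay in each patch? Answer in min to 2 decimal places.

By the marginal value theorem, leave when the instantaneous gain rate g'(t) equals the habitat-wide average g(t)/(T + t).
g'(t) = 110·21/(t + 21)². Setting 110·21/(t+21)² = 110t/[(t+21)(13.8+t)] gives 21(13.8+t) = t(t+21), so t² = 21×13.8 = 289.8.
t* = √289.8 = 17.02 min.

17.02 min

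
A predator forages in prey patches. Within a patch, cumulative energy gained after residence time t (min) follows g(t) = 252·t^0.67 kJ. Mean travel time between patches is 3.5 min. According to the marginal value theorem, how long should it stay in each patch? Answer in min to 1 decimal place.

7.1 min

By the marginal value theorem, leave when the instantaneous gain rate g'(t) equals the habitat-wide average g(t)/(T + t).
g'(t) = 0.67·252·t^-0.33. Setting 0.67·252·t^-0.33 = 252·t^0.67/(3.5+t) gives 0.67(3.5+t) = t, so 0.33·t = 0.67×3.5.
t* = 0.67×3.5/0.33 = 7.106 min.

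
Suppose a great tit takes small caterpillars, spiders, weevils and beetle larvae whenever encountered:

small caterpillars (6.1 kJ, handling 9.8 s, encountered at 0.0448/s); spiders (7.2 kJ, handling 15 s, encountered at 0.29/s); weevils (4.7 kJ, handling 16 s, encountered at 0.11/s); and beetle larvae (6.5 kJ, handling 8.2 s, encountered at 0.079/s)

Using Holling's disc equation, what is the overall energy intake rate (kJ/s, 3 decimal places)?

0.414 kJ/s

R = Σλ_iE_i / (1 + Σλ_ih_i)
Numerator: 0.0448×6.1 + 0.29×7.2 + 0.11×4.7 + 0.079×6.5 = 3.392
Denominator: 1 + 0.0448×9.8 + 0.29×15 + 0.11×16 + 0.079×8.2 = 8.197
R = 3.392/8.197 = 0.4138 kJ/s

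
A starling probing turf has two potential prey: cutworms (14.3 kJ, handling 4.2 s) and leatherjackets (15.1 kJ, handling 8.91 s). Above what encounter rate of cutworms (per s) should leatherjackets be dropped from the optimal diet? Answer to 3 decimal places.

Drop leatherjackets once their profitability E₂/h₂ falls below the rate achievable on cutworms alone: E₂/h₂ = λE₁/(1 + λh₁).
Solve for λ: λE₁h₂ = E₂(1 + λh₁) → λ(E₁h₂ − E₂h₁) = E₂ → λ = E₂/(E₁h₂ − E₂h₁).
λ = 15.1/(14.3×8.91 − 15.1×4.2) = 15.1/63.99 = 0.236 per s.

0.236 per s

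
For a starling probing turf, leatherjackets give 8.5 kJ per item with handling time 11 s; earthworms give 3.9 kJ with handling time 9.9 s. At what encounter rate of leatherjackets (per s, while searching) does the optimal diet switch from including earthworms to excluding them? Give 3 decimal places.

Drop earthworms once their profitability E₂/h₂ falls below the rate achievable on leatherjackets alone: E₂/h₂ = λE₁/(1 + λh₁).
Solve for λ: λE₁h₂ = E₂(1 + λh₁) → λ(E₁h₂ − E₂h₁) = E₂ → λ = E₂/(E₁h₂ − E₂h₁).
λ = 3.9/(8.5×9.9 − 3.9×11) = 3.9/41.25 = 0.09455 per s.

0.095 per s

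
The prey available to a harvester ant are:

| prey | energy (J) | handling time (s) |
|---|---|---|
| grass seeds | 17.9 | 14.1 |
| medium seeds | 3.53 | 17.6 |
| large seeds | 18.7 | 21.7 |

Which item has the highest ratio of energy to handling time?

grass seeds

In descending order of E/h:
grass seeds: 17.9/14.1 = 1.27 J/s
large seeds: 18.7/21.7 = 0.862 J/s
medium seeds: 3.53/17.6 = 0.201 J/s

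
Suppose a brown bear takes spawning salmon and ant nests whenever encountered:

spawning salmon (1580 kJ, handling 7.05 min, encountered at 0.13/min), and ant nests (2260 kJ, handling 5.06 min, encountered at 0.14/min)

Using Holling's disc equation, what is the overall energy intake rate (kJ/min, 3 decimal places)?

198.789 kJ/min

Energy encountered per unit search time: 0.13×1580 + 0.14×2260 = 521.8 kJ/min.
Handling time per unit search time: 0.13×7.05 + 0.14×5.06 = 1.625.
Rate = 521.8/(1 + 1.625) = 198.8 kJ/min.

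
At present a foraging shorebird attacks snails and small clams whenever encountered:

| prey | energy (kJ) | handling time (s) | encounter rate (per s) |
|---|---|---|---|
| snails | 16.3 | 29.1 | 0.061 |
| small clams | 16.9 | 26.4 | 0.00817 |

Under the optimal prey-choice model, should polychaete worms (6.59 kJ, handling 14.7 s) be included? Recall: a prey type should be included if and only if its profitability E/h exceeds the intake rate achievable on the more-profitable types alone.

Intake rate on the current diet: R = (0.061×16.3 + 0.00817×16.9) / (1 + 0.061×29.1 + 0.00817×26.4) = 1.132/2.991 = 0.3786 kJ/s.
polychaete worms: E/h = 6.59/14.7 = 0.4483 kJ/s.
0.4483 > 0.3786, so adding polychaete worms raises the average — include it.

Yes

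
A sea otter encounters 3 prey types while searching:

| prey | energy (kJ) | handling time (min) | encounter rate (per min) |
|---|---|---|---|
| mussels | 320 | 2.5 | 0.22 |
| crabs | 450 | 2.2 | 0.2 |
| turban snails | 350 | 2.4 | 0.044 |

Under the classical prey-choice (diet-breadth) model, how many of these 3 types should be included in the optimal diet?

3

E/h in descending order: crabs 205, turban snails 146, mussels 128 kJ/min. The optimal diet is the largest prefix of this list for which every included type satisfies E_i/h_i > R on the types above it.
Rate on top 1: 62.5. turban snails: 146 > 62.5 → include.
Rate on top 2: 68.19. mussels: 128 > 68.19 → include.
Optimal diet: crabs, turban snails, mussels — 3 of 3 types.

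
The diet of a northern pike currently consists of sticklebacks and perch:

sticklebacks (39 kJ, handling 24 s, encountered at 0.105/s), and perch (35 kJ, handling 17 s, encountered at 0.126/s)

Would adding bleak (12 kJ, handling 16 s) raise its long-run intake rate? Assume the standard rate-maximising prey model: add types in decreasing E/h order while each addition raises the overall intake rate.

Intake rate on the current diet: R = (0.105×39 + 0.126×35) / (1 + 0.105×24 + 0.126×17) = 8.505/5.662 = 1.502 kJ/s.
bleak: E/h = 12/16 = 0.75 kJ/s.
Since 0.75 < R, time spent handling bleak is better spent searching.

No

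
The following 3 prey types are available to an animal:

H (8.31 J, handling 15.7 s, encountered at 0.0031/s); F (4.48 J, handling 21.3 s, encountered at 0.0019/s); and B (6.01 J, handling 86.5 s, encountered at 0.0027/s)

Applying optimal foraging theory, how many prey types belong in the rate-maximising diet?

3

Rank by E/h (J/s): H 0.529, F 0.21, B 0.0695. Include each in turn until the next type's E/h falls below the running intake rate.
Rate on top 1: 0.02457. F: 0.21 > 0.02457 → include.
Rate on top 2: 0.03147. B: 0.0695 > 0.03147 → include.
Optimal diet: H, F, B — 3 of 3 types.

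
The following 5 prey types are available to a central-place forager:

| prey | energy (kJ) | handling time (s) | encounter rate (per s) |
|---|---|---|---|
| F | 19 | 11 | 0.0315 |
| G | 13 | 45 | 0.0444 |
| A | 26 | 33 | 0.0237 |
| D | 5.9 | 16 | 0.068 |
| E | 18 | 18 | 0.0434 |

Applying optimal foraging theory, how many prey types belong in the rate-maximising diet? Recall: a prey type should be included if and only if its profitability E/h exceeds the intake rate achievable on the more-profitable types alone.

3

Rank by E/h (kJ/s): F 1.73, E 1, A 0.788, D 0.369, G 0.289. Include each in turn until the next type's E/h falls below the running intake rate.
Rate on top 1: 0.4445. E: 1 > 0.4445 → include.
Rate on top 2: 0.6484. A: 0.788 > 0.6484 → include.
Rate on top 3: 0.6859. D: 0.369 < 0.6859 → exclude; stop.
Optimal diet: F, E, A — 3 of 5 types.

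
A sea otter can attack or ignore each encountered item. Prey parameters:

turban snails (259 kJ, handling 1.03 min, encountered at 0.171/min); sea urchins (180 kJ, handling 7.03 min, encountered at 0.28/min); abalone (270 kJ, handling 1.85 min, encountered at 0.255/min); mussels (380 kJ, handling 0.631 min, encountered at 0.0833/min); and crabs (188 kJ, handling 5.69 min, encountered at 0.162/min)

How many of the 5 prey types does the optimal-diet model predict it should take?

E/h in descending order: mussels 602, turban snails 251, abalone 146, crabs 33, sea urchins 25.6 kJ/min. The optimal diet is the largest prefix of this list for which every included type satisfies E_i/h_i > R on the types above it.
Rate on top 1: 30.07. turban snails: 251 > 30.07 → include.
Rate on top 2: 61.81. abalone: 146 > 61.81 → include.
Rate on top 3: 85.15. crabs: 33 < 85.15 → exclude; stop.
Optimal diet: mussels, turban snails, abalone — 3 of 5 types.

3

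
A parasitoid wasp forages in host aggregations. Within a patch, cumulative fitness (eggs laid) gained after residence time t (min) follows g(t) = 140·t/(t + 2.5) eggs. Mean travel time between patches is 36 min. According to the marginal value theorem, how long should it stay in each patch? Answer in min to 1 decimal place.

By the marginal value theorem, leave when the instantaneous gain rate g'(t) equals the habitat-wide average g(t)/(T + t).
g'(t) = 140·2.5/(t + 2.5)². Setting 140·2.5/(t+2.5)² = 140t/[(t+2.5)(36+t)] gives 2.5(36+t) = t(t+2.5), so t² = 2.5×36 = 90.
t* = √90 = 9.487 min.

9.5 min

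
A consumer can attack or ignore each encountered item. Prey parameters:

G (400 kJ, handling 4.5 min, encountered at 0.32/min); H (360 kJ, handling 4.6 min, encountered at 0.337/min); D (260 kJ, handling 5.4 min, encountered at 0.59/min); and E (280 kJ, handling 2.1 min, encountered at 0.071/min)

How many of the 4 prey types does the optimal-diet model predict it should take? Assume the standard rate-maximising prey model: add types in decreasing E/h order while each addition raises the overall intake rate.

Rank by E/h (kJ/min): E 133, G 88.9, H 78.3, D 48.1. Include each in turn until the next type's E/h falls below the running intake rate.
Rate on top 1: 17.3. G: 88.9 > 17.3 → include.
Rate on top 2: 57.12. H: 78.3 > 57.12 → include.
Rate on top 3: 65.04. D: 48.1 < 65.04 → exclude; stop.
Optimal diet: E, G, H — 3 of 4 types.

3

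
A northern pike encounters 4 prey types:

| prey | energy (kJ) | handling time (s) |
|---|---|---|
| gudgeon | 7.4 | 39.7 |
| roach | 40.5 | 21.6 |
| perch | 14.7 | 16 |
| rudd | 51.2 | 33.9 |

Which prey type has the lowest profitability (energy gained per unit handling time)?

Profitability E/h (kJ/s): gudgeon = 7.4/39.7 = 0.186, roach = 40.5/21.6 = 1.87, perch = 14.7/16 = 0.919, rudd = 51.2/33.9 = 1.51.
Ranked: roach > rudd > perch > gudgeon.

gudgeon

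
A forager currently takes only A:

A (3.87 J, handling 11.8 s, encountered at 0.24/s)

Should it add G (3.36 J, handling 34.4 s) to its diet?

On A alone, R = ΣλE/(1+Σλh) = 0.9288/3.832 = 0.2424 J/s.
Profitability of G: 3.36/34.4 = 0.09767 J/s.
Since 0.09767 < R, time spent handling G is better spent searching.

No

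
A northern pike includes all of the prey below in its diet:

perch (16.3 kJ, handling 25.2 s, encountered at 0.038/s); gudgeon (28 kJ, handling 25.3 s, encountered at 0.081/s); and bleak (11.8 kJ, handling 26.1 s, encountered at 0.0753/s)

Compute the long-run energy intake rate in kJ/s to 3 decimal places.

R = Σλ_iE_i / (1 + Σλ_ih_i)
Numerator: 0.038×16.3 + 0.081×28 + 0.0753×11.8 = 3.776
Denominator: 1 + 0.038×25.2 + 0.081×25.3 + 0.0753×26.1 = 5.972
R = 3.776/5.972 = 0.6322 kJ/s

0.632 kJ/s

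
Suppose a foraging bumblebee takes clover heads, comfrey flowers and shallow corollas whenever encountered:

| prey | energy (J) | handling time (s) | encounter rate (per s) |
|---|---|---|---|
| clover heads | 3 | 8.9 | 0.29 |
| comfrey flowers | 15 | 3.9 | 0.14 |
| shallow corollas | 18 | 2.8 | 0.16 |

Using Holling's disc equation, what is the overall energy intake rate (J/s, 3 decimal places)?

R = (0.29×3 + 0.14×15 + 0.16×18) / (1 + 0.29×8.9 + 0.14×3.9 + 0.16×2.8) = 5.85/4.575 = 1.279 J/s.

1.279 J/s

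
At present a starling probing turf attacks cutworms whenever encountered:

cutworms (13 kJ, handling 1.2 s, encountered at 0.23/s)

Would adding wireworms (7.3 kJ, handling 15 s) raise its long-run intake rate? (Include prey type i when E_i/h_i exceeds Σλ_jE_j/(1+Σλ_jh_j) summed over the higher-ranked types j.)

Intake rate on the current diet: R = (0.23×13) / (1 + 0.23×1.2) = 2.99/1.276 = 2.343 kJ/s.
wireworms: E/h = 7.3/15 = 0.4867 kJ/s.
0.4867 < 2.343, so adding wireworms would lower the average — exclude it.

No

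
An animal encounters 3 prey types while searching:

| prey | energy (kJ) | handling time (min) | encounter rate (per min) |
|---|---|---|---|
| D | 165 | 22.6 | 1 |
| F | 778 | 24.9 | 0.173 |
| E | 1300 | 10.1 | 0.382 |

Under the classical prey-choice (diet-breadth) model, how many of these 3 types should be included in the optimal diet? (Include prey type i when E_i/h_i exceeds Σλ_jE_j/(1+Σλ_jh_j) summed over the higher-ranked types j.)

1

Rank by E/h (kJ/min): E 129, F 31.2, D 7.3. Include each in turn until the next type's E/h falls below the running intake rate.
Rate on top 1: 102.2. F: 31.2 < 102.2 → exclude; stop.
Optimal diet: E — 1 of 3 types.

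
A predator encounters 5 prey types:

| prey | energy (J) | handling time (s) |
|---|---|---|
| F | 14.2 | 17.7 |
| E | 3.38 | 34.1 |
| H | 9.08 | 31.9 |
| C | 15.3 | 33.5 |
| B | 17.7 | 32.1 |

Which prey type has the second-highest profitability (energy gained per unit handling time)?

In descending order of E/h:
F: 14.2/17.7 = 0.802 J/s
B: 17.7/32.1 = 0.551 J/s
C: 15.3/33.5 = 0.457 J/s
H: 9.08/31.9 = 0.285 J/s
E: 3.38/34.1 = 0.0991 J/s

B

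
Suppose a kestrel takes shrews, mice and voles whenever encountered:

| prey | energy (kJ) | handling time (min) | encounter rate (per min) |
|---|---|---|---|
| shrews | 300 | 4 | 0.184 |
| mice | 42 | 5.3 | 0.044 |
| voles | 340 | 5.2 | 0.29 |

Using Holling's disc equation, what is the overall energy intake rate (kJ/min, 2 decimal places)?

44.76 kJ/min

Energy encountered per unit search time: 0.184×300 + 0.044×42 + 0.29×340 = 155.6 kJ/min.
Handling time per unit search time: 0.184×4 + 0.044×5.3 + 0.29×5.2 = 2.477.
Rate = 155.6/(1 + 2.477) = 44.76 kJ/min.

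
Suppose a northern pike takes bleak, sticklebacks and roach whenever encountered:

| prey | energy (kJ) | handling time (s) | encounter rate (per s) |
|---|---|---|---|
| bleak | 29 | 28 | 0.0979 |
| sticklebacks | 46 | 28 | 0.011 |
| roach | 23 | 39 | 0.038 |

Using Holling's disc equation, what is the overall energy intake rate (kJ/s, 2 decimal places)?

0.76 kJ/s

Energy encountered per unit search time: 0.0979×29 + 0.011×46 + 0.038×23 = 4.219 kJ/s.
Handling time per unit search time: 0.0979×28 + 0.011×28 + 0.038×39 = 4.531.
Rate = 4.219/(1 + 4.531) = 0.7628 kJ/s.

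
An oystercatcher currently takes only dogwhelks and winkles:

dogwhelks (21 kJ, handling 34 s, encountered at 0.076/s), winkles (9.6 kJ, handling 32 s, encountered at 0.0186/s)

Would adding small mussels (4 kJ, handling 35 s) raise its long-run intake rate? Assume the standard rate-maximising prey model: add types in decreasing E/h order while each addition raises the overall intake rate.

Intake rate on the current diet: R = (0.076×21 + 0.0186×9.6) / (1 + 0.076×34 + 0.0186×32) = 1.775/4.179 = 0.4246 kJ/s.
small mussels: E/h = 4/35 = 0.1143 kJ/s.
Since 0.1143 < R, time spent handling small mussels is better spent searching.

No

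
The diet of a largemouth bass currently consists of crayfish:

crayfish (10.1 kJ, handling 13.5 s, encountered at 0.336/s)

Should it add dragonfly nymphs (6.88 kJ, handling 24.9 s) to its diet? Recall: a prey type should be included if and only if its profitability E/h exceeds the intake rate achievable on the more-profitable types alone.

On crayfish alone, R = ΣλE/(1+Σλh) = 3.394/5.536 = 0.613 kJ/s.
dragonfly nymphs: E/h = 6.88/24.9 = 0.2763 kJ/s.
Since 0.2763 < R, time spent handling dragonfly nymphs is better spent searching.

No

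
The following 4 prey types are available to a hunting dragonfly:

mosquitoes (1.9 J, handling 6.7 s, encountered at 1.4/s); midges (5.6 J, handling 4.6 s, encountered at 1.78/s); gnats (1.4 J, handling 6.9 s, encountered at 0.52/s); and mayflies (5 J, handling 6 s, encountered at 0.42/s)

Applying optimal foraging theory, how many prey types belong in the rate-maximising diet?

E/h in descending order: midges 1.22, mayflies 0.833, mosquitoes 0.284, gnats 0.203 J/s. The optimal diet is the largest prefix of this list for which every included type satisfies E_i/h_i > R on the types above it.
Rate on top 1: 1.085. mayflies: 0.833 < 1.085 → exclude; stop.
Optimal diet: midges — 1 of 4 types.

1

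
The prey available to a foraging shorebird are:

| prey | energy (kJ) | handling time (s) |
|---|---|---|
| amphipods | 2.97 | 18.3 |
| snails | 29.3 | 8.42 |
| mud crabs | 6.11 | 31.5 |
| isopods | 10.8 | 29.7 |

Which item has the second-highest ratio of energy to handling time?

Profitability E/h (kJ/s): amphipods = 2.97/18.3 = 0.162, snails = 29.3/8.42 = 3.48, mud crabs = 6.11/31.5 = 0.194, isopods = 10.8/29.7 = 0.364.
Ranked: snails > isopods > mud crabs > amphipods.

isopods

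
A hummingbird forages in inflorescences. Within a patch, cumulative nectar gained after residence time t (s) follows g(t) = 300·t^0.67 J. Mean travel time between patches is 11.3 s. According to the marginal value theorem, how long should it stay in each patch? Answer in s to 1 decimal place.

22.9 s

Optimal t* satisfies g'(t*) = g(t*)/(T + t*).
g'(t) = 0.67·300·t^-0.33. Setting 0.67·300·t^-0.33 = 300·t^0.67/(11.3+t) gives 0.67(11.3+t) = t, so 0.33·t = 0.67×11.3.
t* = 0.67×11.3/0.33 = 22.94 s.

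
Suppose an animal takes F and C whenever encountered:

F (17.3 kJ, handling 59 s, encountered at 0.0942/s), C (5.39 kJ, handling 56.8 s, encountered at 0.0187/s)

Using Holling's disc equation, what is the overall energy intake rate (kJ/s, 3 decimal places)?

0.227 kJ/s

R = Σλ_iE_i / (1 + Σλ_ih_i)
Numerator: 0.0942×17.3 + 0.0187×5.39 = 1.73
Denominator: 1 + 0.0942×59 + 0.0187×56.8 = 7.62
R = 1.73/7.62 = 0.2271 kJ/s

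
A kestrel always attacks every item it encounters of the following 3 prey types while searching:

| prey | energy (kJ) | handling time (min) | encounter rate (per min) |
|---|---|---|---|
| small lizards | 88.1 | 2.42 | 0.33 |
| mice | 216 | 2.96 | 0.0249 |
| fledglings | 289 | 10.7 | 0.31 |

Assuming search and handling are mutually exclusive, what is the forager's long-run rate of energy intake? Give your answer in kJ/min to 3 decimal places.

23.903 kJ/min

R = (0.33×88.1 + 0.0249×216 + 0.31×289) / (1 + 0.33×2.42 + 0.0249×2.96 + 0.31×10.7) = 124/5.189 = 23.9 kJ/min.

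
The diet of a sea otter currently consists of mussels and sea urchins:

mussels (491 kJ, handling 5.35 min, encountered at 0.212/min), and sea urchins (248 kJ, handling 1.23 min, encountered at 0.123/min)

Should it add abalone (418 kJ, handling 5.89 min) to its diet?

On mussels and sea urchins alone, R = ΣλE/(1+Σλh) = 134.6/2.285 = 58.89 kJ/min.
abalone: E/h = 418/5.89 = 70.97 kJ/min.
70.97 > 58.89, so adding abalone raises the average — include it.

Yes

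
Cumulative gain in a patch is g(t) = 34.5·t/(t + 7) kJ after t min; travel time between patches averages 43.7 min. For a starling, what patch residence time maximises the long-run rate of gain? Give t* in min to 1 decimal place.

17.5 min

By the marginal value theorem, leave when the instantaneous gain rate g'(t) equals the habitat-wide average g(t)/(T + t).
g'(t) = 34.5·7/(t + 7)². Setting 34.5·7/(t+7)² = 34.5t/[(t+7)(43.7+t)] gives 7(43.7+t) = t(t+7), so t² = 7×43.7 = 305.9.
t* = √305.9 = 17.49 min.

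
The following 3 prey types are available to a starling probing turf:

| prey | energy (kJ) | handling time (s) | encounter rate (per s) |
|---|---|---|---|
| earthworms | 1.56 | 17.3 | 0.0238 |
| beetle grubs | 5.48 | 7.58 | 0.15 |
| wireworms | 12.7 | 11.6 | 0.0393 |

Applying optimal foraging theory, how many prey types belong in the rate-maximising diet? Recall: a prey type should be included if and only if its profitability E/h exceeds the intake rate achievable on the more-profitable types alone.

E/h in descending order: wireworms 1.09, beetle grubs 0.723, earthworms 0.0902 kJ/s. The optimal diet is the largest prefix of this list for which every included type satisfies E_i/h_i > R on the types above it.
Rate on top 1: 0.3428. beetle grubs: 0.723 > 0.3428 → include.
Rate on top 2: 0.5095. earthworms: 0.0902 < 0.5095 → exclude; stop.
Optimal diet: wireworms, beetle grubs — 2 of 3 types.

2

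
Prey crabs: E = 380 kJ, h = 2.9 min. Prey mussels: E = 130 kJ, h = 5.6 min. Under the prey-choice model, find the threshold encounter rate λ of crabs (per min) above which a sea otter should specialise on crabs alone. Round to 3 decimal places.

0.074 per min

At the threshold, the rate on crabs alone equals the profitability of mussels: λ·380/(1 + λ·2.9) = 130/5.6 = 23.21.
Rearranging, λ(380 − 23.21×2.9) = 23.21, so λ = 23.21/312.7 = 0.07424 per min.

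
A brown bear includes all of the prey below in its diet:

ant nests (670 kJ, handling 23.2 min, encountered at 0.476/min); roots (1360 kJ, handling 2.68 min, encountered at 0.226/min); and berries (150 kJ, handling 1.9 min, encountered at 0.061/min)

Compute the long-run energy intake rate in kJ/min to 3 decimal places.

49.780 kJ/min

Energy encountered per unit search time: 0.476×670 + 0.226×1360 + 0.061×150 = 635.4 kJ/min.
Handling time per unit search time: 0.476×23.2 + 0.226×2.68 + 0.061×1.9 = 11.76.
Rate = 635.4/(1 + 11.76) = 49.78 kJ/min.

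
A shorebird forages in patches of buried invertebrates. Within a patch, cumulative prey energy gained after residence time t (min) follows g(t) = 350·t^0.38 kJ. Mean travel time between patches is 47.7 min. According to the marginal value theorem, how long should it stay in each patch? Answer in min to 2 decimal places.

29.24 min

Optimal t* satisfies g'(t*) = g(t*)/(T + t*).
g'(t) = 0.38·350·t^-0.62. Setting 0.38·350·t^-0.62 = 350·t^0.38/(47.7+t) gives 0.38(47.7+t) = t, so 0.62·t = 0.38×47.7.
t* = 0.38×47.7/0.62 = 29.24 min.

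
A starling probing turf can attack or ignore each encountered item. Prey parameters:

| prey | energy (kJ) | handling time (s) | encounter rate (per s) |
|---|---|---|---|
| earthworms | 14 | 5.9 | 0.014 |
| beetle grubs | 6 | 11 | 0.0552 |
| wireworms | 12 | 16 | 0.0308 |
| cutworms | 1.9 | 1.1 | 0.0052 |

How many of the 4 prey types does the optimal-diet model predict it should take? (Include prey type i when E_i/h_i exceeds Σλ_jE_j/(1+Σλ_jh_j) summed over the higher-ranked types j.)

Rank by E/h (kJ/s): earthworms 2.37, cutworms 1.73, wireworms 0.75, beetle grubs 0.545. Include each in turn until the next type's E/h falls below the running intake rate.
Rate on top 1: 0.181. cutworms: 1.73 > 0.181 → include.
Rate on top 2: 0.1892. wireworms: 0.75 > 0.1892 → include.
Rate on top 3: 0.364. beetle grubs: 0.545 > 0.364 → include.
Optimal diet: earthworms, cutworms, wireworms, beetle grubs — 4 of 4 types.

4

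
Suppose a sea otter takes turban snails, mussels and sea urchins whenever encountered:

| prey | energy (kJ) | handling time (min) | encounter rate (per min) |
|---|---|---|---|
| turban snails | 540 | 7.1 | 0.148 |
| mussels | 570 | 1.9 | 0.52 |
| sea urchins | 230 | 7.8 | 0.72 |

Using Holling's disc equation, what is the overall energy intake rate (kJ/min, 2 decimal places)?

R = Σλ_iE_i / (1 + Σλ_ih_i)
Numerator: 0.148×540 + 0.52×570 + 0.72×230 = 541.9
Denominator: 1 + 0.148×7.1 + 0.52×1.9 + 0.72×7.8 = 8.655
R = 541.9/8.655 = 62.61 kJ/min

62.61 kJ/min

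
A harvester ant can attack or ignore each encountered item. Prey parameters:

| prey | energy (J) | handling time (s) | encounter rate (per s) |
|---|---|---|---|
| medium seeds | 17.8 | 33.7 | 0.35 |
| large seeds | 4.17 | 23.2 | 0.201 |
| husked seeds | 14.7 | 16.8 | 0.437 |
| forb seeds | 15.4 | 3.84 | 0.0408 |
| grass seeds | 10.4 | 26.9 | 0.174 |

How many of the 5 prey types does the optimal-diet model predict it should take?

2

Profitabilities (E/h, J/s): forb seeds 4.01, husked seeds 0.875, medium seeds 0.528, grass seeds 0.387, large seeds 0.18. Add prey in this order while the next type's profitability exceeds the intake rate on those already taken.
Rate on top 1: 0.5432. husked seeds: 0.875 > 0.5432 → include.
Rate on top 2: 0.8298. medium seeds: 0.528 < 0.8298 → exclude; stop.
Optimal diet: forb seeds, husked seeds — 2 of 5 types.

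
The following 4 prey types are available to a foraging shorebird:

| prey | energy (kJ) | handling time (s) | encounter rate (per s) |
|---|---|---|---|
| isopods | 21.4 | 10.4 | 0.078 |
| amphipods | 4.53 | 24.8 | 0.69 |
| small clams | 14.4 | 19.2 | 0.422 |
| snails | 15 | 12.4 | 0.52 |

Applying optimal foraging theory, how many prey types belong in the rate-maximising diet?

E/h in descending order: isopods 2.06, snails 1.21, small clams 0.75, amphipods 0.183 kJ/s. The optimal diet is the largest prefix of this list for which every included type satisfies E_i/h_i > R on the types above it.
Rate on top 1: 0.9216. snails: 1.21 > 0.9216 → include.
Rate on top 2: 1.147. small clams: 0.75 < 1.147 → exclude; stop.
Optimal diet: isopods, snails — 2 of 4 types.

2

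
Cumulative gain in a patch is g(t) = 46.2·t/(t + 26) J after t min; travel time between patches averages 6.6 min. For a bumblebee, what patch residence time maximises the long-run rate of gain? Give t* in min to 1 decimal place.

13.1 min

Maximise g(t)/(T+t): set derivative to zero → g'(t)(T+t) = g(t).
g'(t) = 46.2·26/(t + 26)². Setting 46.2·26/(t+26)² = 46.2t/[(t+26)(6.6+t)] gives 26(6.6+t) = t(t+26), so t² = 26×6.6 = 171.6.
t* = √171.6 = 13.1 min.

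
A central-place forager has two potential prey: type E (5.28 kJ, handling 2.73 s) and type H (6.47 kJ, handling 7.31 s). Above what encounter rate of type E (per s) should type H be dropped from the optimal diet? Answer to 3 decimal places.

At the threshold, the rate on type E alone equals the profitability of type H: λ·5.28/(1 + λ·2.73) = 6.47/7.31 = 0.8851.
Rearranging, λ(5.28 − 0.8851×2.73) = 0.8851, so λ = 0.8851/2.864 = 0.3091 per s.

0.309 per s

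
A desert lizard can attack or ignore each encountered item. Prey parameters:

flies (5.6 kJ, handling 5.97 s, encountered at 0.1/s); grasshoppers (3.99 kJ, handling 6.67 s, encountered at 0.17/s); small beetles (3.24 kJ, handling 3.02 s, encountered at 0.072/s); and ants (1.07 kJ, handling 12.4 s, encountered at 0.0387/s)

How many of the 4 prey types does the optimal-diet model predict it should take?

Profitabilities (E/h, kJ/s): small beetles 1.07, flies 0.938, grasshoppers 0.598, ants 0.0863. Add prey in this order while the next type's profitability exceeds the intake rate on those already taken.
Rate on top 1: 0.1916. flies: 0.938 > 0.1916 → include.
Rate on top 2: 0.4372. grasshoppers: 0.598 > 0.4372 → include.
Rate on top 3: 0.4991. ants: 0.0863 < 0.4991 → exclude; stop.
Optimal diet: small beetles, flies, grasshoppers — 3 of 4 types.

3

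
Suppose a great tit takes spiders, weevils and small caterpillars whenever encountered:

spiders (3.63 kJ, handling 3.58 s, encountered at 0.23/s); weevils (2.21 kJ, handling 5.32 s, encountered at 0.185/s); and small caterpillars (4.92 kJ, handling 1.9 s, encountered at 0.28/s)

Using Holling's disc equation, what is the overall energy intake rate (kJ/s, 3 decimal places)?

R = (0.23×3.63 + 0.185×2.21 + 0.28×4.92) / (1 + 0.23×3.58 + 0.185×5.32 + 0.28×1.9) = 2.621/3.34 = 0.7849 kJ/s.

0.785 kJ/s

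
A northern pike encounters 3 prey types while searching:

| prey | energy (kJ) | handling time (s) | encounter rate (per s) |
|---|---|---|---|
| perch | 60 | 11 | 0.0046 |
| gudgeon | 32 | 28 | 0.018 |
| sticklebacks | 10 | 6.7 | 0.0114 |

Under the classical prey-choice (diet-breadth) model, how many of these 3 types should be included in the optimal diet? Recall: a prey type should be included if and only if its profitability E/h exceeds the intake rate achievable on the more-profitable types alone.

Profitabilities (E/h, kJ/s): perch 5.45, sticklebacks 1.49, gudgeon 1.14. Add prey in this order while the next type's profitability exceeds the intake rate on those already taken.
Rate on top 1: 0.2627. sticklebacks: 1.49 > 0.2627 → include.
Rate on top 2: 0.3461. gudgeon: 1.14 > 0.3461 → include.
Optimal diet: perch, sticklebacks, gudgeon — 3 of 3 types.

3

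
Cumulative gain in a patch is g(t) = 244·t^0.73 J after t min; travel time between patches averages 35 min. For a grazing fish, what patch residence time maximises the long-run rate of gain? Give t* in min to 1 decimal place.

94.6 min

By the marginal value theorem, leave when the instantaneous gain rate g'(t) equals the habitat-wide average g(t)/(T + t).
g'(t) = 0.73·244·t^-0.27. Setting 0.73·244·t^-0.27 = 244·t^0.73/(35+t) gives 0.73(35+t) = t, so 0.27·t = 0.73×35.
t* = 0.73×35/0.27 = 94.63 min.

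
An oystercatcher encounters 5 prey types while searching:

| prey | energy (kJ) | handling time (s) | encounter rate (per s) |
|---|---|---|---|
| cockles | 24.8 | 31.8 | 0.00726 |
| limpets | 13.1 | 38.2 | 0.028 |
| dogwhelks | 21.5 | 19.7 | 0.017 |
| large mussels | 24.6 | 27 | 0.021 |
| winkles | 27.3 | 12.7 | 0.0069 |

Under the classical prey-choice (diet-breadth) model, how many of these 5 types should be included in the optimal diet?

4

E/h in descending order: winkles 2.15, dogwhelks 1.09, large mussels 0.911, cockles 0.78, limpets 0.343 kJ/s. The optimal diet is the largest prefix of this list for which every included type satisfies E_i/h_i > R on the types above it.
Rate on top 1: 0.1732. dogwhelks: 1.09 > 0.1732 → include.
Rate on top 2: 0.3894. large mussels: 0.911 > 0.3894 → include.
Rate on top 3: 0.5381. cockles: 0.78 > 0.5381 → include.
Rate on top 4: 0.5632. limpets: 0.343 < 0.5632 → exclude; stop.
Optimal diet: winkles, dogwhelks, large mussels, cockles — 4 of 5 types.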